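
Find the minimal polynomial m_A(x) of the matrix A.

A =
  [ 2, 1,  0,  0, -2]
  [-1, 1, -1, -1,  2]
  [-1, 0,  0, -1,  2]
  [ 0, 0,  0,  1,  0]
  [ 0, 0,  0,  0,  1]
x^3 - 3*x^2 + 3*x - 1

The characteristic polynomial is χ_A(x) = (x - 1)^5, so the eigenvalues are known. The minimal polynomial is
  m_A(x) = Π_λ (x − λ)^{k_λ}
where k_λ is the size of the *largest* Jordan block for λ (equivalently, the smallest k with (A − λI)^k v = 0 for every generalised eigenvector v of λ).

  λ = 1: largest Jordan block has size 3, contributing (x − 1)^3

So m_A(x) = (x - 1)^3 = x^3 - 3*x^2 + 3*x - 1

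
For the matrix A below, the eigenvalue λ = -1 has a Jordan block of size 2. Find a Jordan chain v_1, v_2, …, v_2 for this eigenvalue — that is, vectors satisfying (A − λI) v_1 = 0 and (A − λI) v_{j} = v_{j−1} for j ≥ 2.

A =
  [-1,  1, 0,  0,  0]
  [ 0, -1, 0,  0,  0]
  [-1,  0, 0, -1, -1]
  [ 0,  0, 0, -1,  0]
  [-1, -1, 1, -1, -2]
A Jordan chain for λ = -1 of length 2:
v_1 = (0, 0, -1, 0, -1)ᵀ
v_2 = (1, 0, 0, 0, 0)ᵀ

Let N = A − (-1)·I. We want v_2 with N^2 v_2 = 0 but N^1 v_2 ≠ 0; then v_{j-1} := N · v_j for j = 2, …, 2.

Pick v_2 = (1, 0, 0, 0, 0)ᵀ.
Then v_1 = N · v_2 = (0, 0, -1, 0, -1)ᵀ.

Sanity check: (A − (-1)·I) v_1 = (0, 0, 0, 0, 0)ᵀ = 0. ✓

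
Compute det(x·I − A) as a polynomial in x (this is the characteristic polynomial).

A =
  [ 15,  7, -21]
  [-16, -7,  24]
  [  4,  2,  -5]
x^3 - 3*x^2 + 3*x - 1

Expanding det(x·I − A) (e.g. by cofactor expansion or by noting that A is similar to its Jordan form J, which has the same characteristic polynomial as A) gives
  χ_A(x) = x^3 - 3*x^2 + 3*x - 1
which factors as (x - 1)^3. The eigenvalues (with algebraic multiplicities) are λ = 1 with multiplicity 3.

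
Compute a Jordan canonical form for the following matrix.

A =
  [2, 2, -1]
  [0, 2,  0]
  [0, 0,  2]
J_2(2) ⊕ J_1(2)

The characteristic polynomial is
  det(x·I − A) = x^3 - 6*x^2 + 12*x - 8 = (x - 2)^3

Eigenvalues and multiplicities (the geometric multiplicity of λ is n − rank(A − λI), which equals the number of Jordan blocks for λ):
  λ = 2: algebraic multiplicity = 3, geometric multiplicity = 2

Determining the block sizes for each eigenvalue:
  λ = 2: 2 blocks summing to 3 forces exactly one block of size 2 and the rest size 1 → block sizes [2, 1]

Assembling the blocks gives a Jordan form
J =
  [2, 1, 0]
  [0, 2, 0]
  [0, 0, 2]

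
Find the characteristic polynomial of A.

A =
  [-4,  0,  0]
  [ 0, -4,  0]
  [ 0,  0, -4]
x^3 + 12*x^2 + 48*x + 64

Expanding det(x·I − A) (e.g. by cofactor expansion or by noting that A is similar to its Jordan form J, which has the same characteristic polynomial as A) gives
  χ_A(x) = x^3 + 12*x^2 + 48*x + 64
which factors as (x + 4)^3. The eigenvalues (with algebraic multiplicities) are λ = -4 with multiplicity 3.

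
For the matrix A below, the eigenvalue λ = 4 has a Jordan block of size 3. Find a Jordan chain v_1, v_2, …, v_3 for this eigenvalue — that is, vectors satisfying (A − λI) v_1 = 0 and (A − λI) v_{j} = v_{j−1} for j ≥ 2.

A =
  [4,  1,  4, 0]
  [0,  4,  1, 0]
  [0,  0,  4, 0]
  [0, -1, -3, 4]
A Jordan chain for λ = 4 of length 3:
v_1 = (1, 0, 0, -1)ᵀ
v_2 = (4, 1, 0, -3)ᵀ
v_3 = (0, 0, 1, 0)ᵀ

Let N = A − (4)·I. We want v_3 with N^3 v_3 = 0 but N^2 v_3 ≠ 0; then v_{j-1} := N · v_j for j = 3, …, 2.

Pick v_3 = (0, 0, 1, 0)ᵀ.
Then v_2 = N · v_3 = (4, 1, 0, -3)ᵀ.
Then v_1 = N · v_2 = (1, 0, 0, -1)ᵀ.

Sanity check: (A − (4)·I) v_1 = (0, 0, 0, 0)ᵀ = 0. ✓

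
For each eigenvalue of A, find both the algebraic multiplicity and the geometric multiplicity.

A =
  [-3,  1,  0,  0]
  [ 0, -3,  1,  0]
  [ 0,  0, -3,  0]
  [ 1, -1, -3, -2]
λ = -3: alg = 3, geom = 1; λ = -2: alg = 1, geom = 1

Step 1 — factor the characteristic polynomial to read off the algebraic multiplicities:
  χ_A(x) = (x + 2)*(x + 3)^3

Step 2 — compute geometric multiplicities via the rank-nullity identity g(λ) = n − rank(A − λI):
  rank(A − (-3)·I) = 3, so dim ker(A − (-3)·I) = n − 3 = 1
  rank(A − (-2)·I) = 3, so dim ker(A − (-2)·I) = n − 3 = 1

Summary:
  λ = -3: algebraic multiplicity = 3, geometric multiplicity = 1
  λ = -2: algebraic multiplicity = 1, geometric multiplicity = 1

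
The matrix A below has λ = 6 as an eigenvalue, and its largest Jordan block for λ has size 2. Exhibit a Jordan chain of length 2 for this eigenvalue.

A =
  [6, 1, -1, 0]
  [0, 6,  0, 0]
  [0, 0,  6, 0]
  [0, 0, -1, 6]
A Jordan chain for λ = 6 of length 2:
v_1 = (1, 0, 0, 0)ᵀ
v_2 = (0, 1, 0, 0)ᵀ

Let N = A − (6)·I. We want v_2 with N^2 v_2 = 0 but N^1 v_2 ≠ 0; then v_{j-1} := N · v_j for j = 2, …, 2.

Pick v_2 = (0, 1, 0, 0)ᵀ.
Then v_1 = N · v_2 = (1, 0, 0, 0)ᵀ.

Sanity check: (A − (6)·I) v_1 = (0, 0, 0, 0)ᵀ = 0. ✓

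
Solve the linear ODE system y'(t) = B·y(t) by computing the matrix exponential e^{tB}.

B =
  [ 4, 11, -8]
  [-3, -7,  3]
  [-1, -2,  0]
e^{tB} =
  [5*t*exp(-t) + exp(-t), 5*t^2*exp(-t)/2 + 11*t*exp(-t), -15*t^2*exp(-t)/2 - 8*t*exp(-t)]
  [-3*t*exp(-t), -3*t^2*exp(-t)/2 - 6*t*exp(-t) + exp(-t), 9*t^2*exp(-t)/2 + 3*t*exp(-t)]
  [-t*exp(-t), -t^2*exp(-t)/2 - 2*t*exp(-t), 3*t^2*exp(-t)/2 + t*exp(-t) + exp(-t)]

Strategy: write B = P · J · P⁻¹ where J is a Jordan canonical form, so e^{tB} = P · e^{tJ} · P⁻¹, and e^{tJ} can be computed block-by-block.

B has Jordan form
J =
  [-1,  1,  0]
  [ 0, -1,  1]
  [ 0,  0, -1]
(up to reordering of blocks).

Per-block formulas:
  For a 3×3 Jordan block J_3(-1): exp(t · J_3(-1)) = e^(-1t)·(I + t·N + (t^2/2)·N^2), where N is the 3×3 nilpotent shift.

After assembling e^{tJ} and conjugating by P, we get:

e^{tB} =
  [5*t*exp(-t) + exp(-t), 5*t^2*exp(-t)/2 + 11*t*exp(-t), -15*t^2*exp(-t)/2 - 8*t*exp(-t)]
  [-3*t*exp(-t), -3*t^2*exp(-t)/2 - 6*t*exp(-t) + exp(-t), 9*t^2*exp(-t)/2 + 3*t*exp(-t)]
  [-t*exp(-t), -t^2*exp(-t)/2 - 2*t*exp(-t), 3*t^2*exp(-t)/2 + t*exp(-t) + exp(-t)]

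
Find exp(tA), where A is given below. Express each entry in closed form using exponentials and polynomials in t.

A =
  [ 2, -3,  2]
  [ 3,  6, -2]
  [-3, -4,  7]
e^{tA} =
  [-3*t^2*exp(5*t) - 3*t*exp(5*t) + exp(5*t), -t^2*exp(5*t) - 3*t*exp(5*t), 2*t^2*exp(5*t) + 2*t*exp(5*t)]
  [3*t*exp(5*t), t*exp(5*t) + exp(5*t), -2*t*exp(5*t)]
  [-9*t^2*exp(5*t)/2 - 3*t*exp(5*t), -3*t^2*exp(5*t)/2 - 4*t*exp(5*t), 3*t^2*exp(5*t) + 2*t*exp(5*t) + exp(5*t)]

Strategy: write A = P · J · P⁻¹ where J is a Jordan canonical form, so e^{tA} = P · e^{tJ} · P⁻¹, and e^{tJ} can be computed block-by-block.

A has Jordan form
J =
  [5, 1, 0]
  [0, 5, 1]
  [0, 0, 5]
(up to reordering of blocks).

Per-block formulas:
  For a 3×3 Jordan block J_3(5): exp(t · J_3(5)) = e^(5t)·(I + t·N + (t^2/2)·N^2), where N is the 3×3 nilpotent shift.

After assembling e^{tJ} and conjugating by P, we get:

e^{tA} =
  [-3*t^2*exp(5*t) - 3*t*exp(5*t) + exp(5*t), -t^2*exp(5*t) - 3*t*exp(5*t), 2*t^2*exp(5*t) + 2*t*exp(5*t)]
  [3*t*exp(5*t), t*exp(5*t) + exp(5*t), -2*t*exp(5*t)]
  [-9*t^2*exp(5*t)/2 - 3*t*exp(5*t), -3*t^2*exp(5*t)/2 - 4*t*exp(5*t), 3*t^2*exp(5*t) + 2*t*exp(5*t) + exp(5*t)]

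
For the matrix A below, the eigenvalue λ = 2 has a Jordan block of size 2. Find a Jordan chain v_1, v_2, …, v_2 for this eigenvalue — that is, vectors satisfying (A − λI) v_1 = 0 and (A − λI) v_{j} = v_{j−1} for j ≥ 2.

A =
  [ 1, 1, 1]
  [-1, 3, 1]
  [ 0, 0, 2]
A Jordan chain for λ = 2 of length 2:
v_1 = (-1, -1, 0)ᵀ
v_2 = (1, 0, 0)ᵀ

Let N = A − (2)·I. We want v_2 with N^2 v_2 = 0 but N^1 v_2 ≠ 0; then v_{j-1} := N · v_j for j = 2, …, 2.

Pick v_2 = (1, 0, 0)ᵀ.
Then v_1 = N · v_2 = (-1, -1, 0)ᵀ.

Sanity check: (A − (2)·I) v_1 = (0, 0, 0)ᵀ = 0. ✓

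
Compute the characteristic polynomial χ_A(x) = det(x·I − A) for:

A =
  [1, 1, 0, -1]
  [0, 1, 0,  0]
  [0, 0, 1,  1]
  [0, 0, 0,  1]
x^4 - 4*x^3 + 6*x^2 - 4*x + 1

Expanding det(x·I − A) (e.g. by cofactor expansion or by noting that A is similar to its Jordan form J, which has the same characteristic polynomial as A) gives
  χ_A(x) = x^4 - 4*x^3 + 6*x^2 - 4*x + 1
which factors as (x - 1)^4. The eigenvalues (with algebraic multiplicities) are λ = 1 with multiplicity 4.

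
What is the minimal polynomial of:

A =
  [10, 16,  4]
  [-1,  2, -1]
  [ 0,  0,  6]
x^2 - 12*x + 36

The characteristic polynomial is χ_A(x) = (x - 6)^3, so the eigenvalues are known. The minimal polynomial is
  m_A(x) = Π_λ (x − λ)^{k_λ}
where k_λ is the size of the *largest* Jordan block for λ (equivalently, the smallest k with (A − λI)^k v = 0 for every generalised eigenvector v of λ).

  λ = 6: largest Jordan block has size 2, contributing (x − 6)^2

So m_A(x) = (x - 6)^2 = x^2 - 12*x + 36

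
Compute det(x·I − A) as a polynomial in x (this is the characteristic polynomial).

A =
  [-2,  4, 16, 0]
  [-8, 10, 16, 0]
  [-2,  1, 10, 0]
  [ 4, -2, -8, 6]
x^4 - 24*x^3 + 216*x^2 - 864*x + 1296

Expanding det(x·I − A) (e.g. by cofactor expansion or by noting that A is similar to its Jordan form J, which has the same characteristic polynomial as A) gives
  χ_A(x) = x^4 - 24*x^3 + 216*x^2 - 864*x + 1296
which factors as (x - 6)^4. The eigenvalues (with algebraic multiplicities) are λ = 6 with multiplicity 4.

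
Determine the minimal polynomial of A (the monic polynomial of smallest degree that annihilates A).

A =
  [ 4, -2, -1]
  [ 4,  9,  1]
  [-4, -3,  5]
x^3 - 18*x^2 + 108*x - 216

The characteristic polynomial is χ_A(x) = (x - 6)^3, so the eigenvalues are known. The minimal polynomial is
  m_A(x) = Π_λ (x − λ)^{k_λ}
where k_λ is the size of the *largest* Jordan block for λ (equivalently, the smallest k with (A − λI)^k v = 0 for every generalised eigenvector v of λ).

  λ = 6: largest Jordan block has size 3, contributing (x − 6)^3

So m_A(x) = (x - 6)^3 = x^3 - 18*x^2 + 108*x - 216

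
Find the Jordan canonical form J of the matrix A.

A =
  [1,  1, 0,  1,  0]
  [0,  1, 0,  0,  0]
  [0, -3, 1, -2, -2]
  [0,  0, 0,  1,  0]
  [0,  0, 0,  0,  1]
J_2(1) ⊕ J_2(1) ⊕ J_1(1)

The characteristic polynomial is
  det(x·I − A) = x^5 - 5*x^4 + 10*x^3 - 10*x^2 + 5*x - 1 = (x - 1)^5

Eigenvalues and multiplicities (the geometric multiplicity of λ is n − rank(A − λI), which equals the number of Jordan blocks for λ):
  λ = 1: algebraic multiplicity = 5, geometric multiplicity = 3

Determining the block sizes for each eigenvalue:
  λ = 1: with am = 5 and gm = 3, the partition is not yet determined (e.g. several partitions of 5 into 3 parts exist). Let N = A − (1)·I. Computing rank(N^1) = 2, rank(N^2) = 0; the number of blocks of size ≥ j is rank(N^{j−1}) − rank(N^j), giving [3, 2]. So we have 2 block(s) of size 2, 1 block(s) of size 1 → block sizes [2, 2, 1]

Assembling the blocks gives a Jordan form
J =
  [1, 1, 0, 0, 0]
  [0, 1, 0, 0, 0]
  [0, 0, 1, 1, 0]
  [0, 0, 0, 1, 0]
  [0, 0, 0, 0, 1]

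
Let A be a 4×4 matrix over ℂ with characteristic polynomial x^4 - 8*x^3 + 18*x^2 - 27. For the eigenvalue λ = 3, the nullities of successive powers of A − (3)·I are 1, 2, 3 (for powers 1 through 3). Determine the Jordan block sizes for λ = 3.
Block sizes for λ = 3: [3]

From the dimensions of kernels of powers, the number of Jordan blocks of size at least j is d_j − d_{j−1} where d_j = dim ker(N^j) (with d_0 = 0). Computing the differences gives [1, 1, 1].
The number of blocks of size exactly k is (#blocks of size ≥ k) − (#blocks of size ≥ k + 1), so the partition is: 1 block(s) of size 3.
In nonincreasing order the block sizes are [3].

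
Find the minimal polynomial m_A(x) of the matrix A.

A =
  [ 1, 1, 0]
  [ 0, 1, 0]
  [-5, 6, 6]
x^3 - 8*x^2 + 13*x - 6

The characteristic polynomial is χ_A(x) = (x - 6)*(x - 1)^2, so the eigenvalues are known. The minimal polynomial is
  m_A(x) = Π_λ (x − λ)^{k_λ}
where k_λ is the size of the *largest* Jordan block for λ (equivalently, the smallest k with (A − λI)^k v = 0 for every generalised eigenvector v of λ).

  λ = 1: largest Jordan block has size 2, contributing (x − 1)^2
  λ = 6: largest Jordan block has size 1, contributing (x − 6)

So m_A(x) = (x - 6)*(x - 1)^2 = x^3 - 8*x^2 + 13*x - 6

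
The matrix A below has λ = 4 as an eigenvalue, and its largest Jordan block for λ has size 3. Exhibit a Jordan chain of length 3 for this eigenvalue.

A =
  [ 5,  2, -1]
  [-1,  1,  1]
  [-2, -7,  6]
A Jordan chain for λ = 4 of length 3:
v_1 = (1, 0, 1)ᵀ
v_2 = (1, -1, -2)ᵀ
v_3 = (1, 0, 0)ᵀ

Let N = A − (4)·I. We want v_3 with N^3 v_3 = 0 but N^2 v_3 ≠ 0; then v_{j-1} := N · v_j for j = 3, …, 2.

Pick v_3 = (1, 0, 0)ᵀ.
Then v_2 = N · v_3 = (1, -1, -2)ᵀ.
Then v_1 = N · v_2 = (1, 0, 1)ᵀ.

Sanity check: (A − (4)·I) v_1 = (0, 0, 0)ᵀ = 0. ✓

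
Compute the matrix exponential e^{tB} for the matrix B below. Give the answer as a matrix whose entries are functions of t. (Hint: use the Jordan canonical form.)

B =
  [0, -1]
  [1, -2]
e^{tB} =
  [t*exp(-t) + exp(-t), -t*exp(-t)]
  [t*exp(-t), -t*exp(-t) + exp(-t)]

Strategy: write B = P · J · P⁻¹ where J is a Jordan canonical form, so e^{tB} = P · e^{tJ} · P⁻¹, and e^{tJ} can be computed block-by-block.

B has Jordan form
J =
  [-1,  1]
  [ 0, -1]
(up to reordering of blocks).

Per-block formulas:
  For a 2×2 Jordan block J_2(-1): exp(t · J_2(-1)) = e^(-1t)·(I + t·N), where N is the 2×2 nilpotent shift.

After assembling e^{tJ} and conjugating by P, we get:

e^{tB} =
  [t*exp(-t) + exp(-t), -t*exp(-t)]
  [t*exp(-t), -t*exp(-t) + exp(-t)]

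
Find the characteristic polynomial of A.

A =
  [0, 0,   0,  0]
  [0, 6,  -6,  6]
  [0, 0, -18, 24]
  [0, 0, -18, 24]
x^4 - 12*x^3 + 36*x^2

Expanding det(x·I − A) (e.g. by cofactor expansion or by noting that A is similar to its Jordan form J, which has the same characteristic polynomial as A) gives
  χ_A(x) = x^4 - 12*x^3 + 36*x^2
which factors as x^2*(x - 6)^2. The eigenvalues (with algebraic multiplicities) are λ = 0 with multiplicity 2, λ = 6 with multiplicity 2.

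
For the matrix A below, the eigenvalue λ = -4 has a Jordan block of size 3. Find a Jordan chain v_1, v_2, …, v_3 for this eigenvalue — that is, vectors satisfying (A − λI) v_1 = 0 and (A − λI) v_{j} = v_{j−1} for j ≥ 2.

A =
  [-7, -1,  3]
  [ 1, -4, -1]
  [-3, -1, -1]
A Jordan chain for λ = -4 of length 3:
v_1 = (-1, 0, -1)ᵀ
v_2 = (-3, 1, -3)ᵀ
v_3 = (1, 0, 0)ᵀ

Let N = A − (-4)·I. We want v_3 with N^3 v_3 = 0 but N^2 v_3 ≠ 0; then v_{j-1} := N · v_j for j = 3, …, 2.

Pick v_3 = (1, 0, 0)ᵀ.
Then v_2 = N · v_3 = (-3, 1, -3)ᵀ.
Then v_1 = N · v_2 = (-1, 0, -1)ᵀ.

Sanity check: (A − (-4)·I) v_1 = (0, 0, 0)ᵀ = 0. ✓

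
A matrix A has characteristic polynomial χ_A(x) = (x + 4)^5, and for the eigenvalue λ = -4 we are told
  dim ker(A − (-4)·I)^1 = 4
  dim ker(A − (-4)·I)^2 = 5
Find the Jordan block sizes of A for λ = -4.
Block sizes for λ = -4: [2, 1, 1, 1]

From the dimensions of kernels of powers, the number of Jordan blocks of size at least j is d_j − d_{j−1} where d_j = dim ker(N^j) (with d_0 = 0). Computing the differences gives [4, 1].
The number of blocks of size exactly k is (#blocks of size ≥ k) − (#blocks of size ≥ k + 1), so the partition is: 3 block(s) of size 1, 1 block(s) of size 2.
In nonincreasing order the block sizes are [2, 1, 1, 1].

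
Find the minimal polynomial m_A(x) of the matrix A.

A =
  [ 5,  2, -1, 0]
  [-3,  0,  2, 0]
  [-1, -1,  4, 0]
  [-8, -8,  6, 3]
x^3 - 9*x^2 + 27*x - 27

The characteristic polynomial is χ_A(x) = (x - 3)^4, so the eigenvalues are known. The minimal polynomial is
  m_A(x) = Π_λ (x − λ)^{k_λ}
where k_λ is the size of the *largest* Jordan block for λ (equivalently, the smallest k with (A − λI)^k v = 0 for every generalised eigenvector v of λ).

  λ = 3: largest Jordan block has size 3, contributing (x − 3)^3

So m_A(x) = (x - 3)^3 = x^3 - 9*x^2 + 27*x - 27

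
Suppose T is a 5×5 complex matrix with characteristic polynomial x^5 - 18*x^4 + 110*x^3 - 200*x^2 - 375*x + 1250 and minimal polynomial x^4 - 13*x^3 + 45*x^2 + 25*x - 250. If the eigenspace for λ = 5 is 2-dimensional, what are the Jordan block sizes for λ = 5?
Block sizes for λ = 5: [3, 1]

Step 1 — from the characteristic polynomial, algebraic multiplicity of λ = 5 is 4. From dim ker(T − (5)·I) = 2, there are exactly 2 Jordan blocks for λ = 5.
Step 2 — from the minimal polynomial, the factor (x − 5)^3 tells us the largest block for λ = 5 has size 3.
Step 3 — with total size 4, 2 blocks, and largest block 3, the block sizes (in nonincreasing order) are [3, 1].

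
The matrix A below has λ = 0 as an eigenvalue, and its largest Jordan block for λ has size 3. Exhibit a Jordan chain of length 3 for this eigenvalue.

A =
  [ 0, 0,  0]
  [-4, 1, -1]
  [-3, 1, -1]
A Jordan chain for λ = 0 of length 3:
v_1 = (0, -1, -1)ᵀ
v_2 = (0, -4, -3)ᵀ
v_3 = (1, 0, 0)ᵀ

Let N = A − (0)·I. We want v_3 with N^3 v_3 = 0 but N^2 v_3 ≠ 0; then v_{j-1} := N · v_j for j = 3, …, 2.

Pick v_3 = (1, 0, 0)ᵀ.
Then v_2 = N · v_3 = (0, -4, -3)ᵀ.
Then v_1 = N · v_2 = (0, -1, -1)ᵀ.

Sanity check: (A − (0)·I) v_1 = (0, 0, 0)ᵀ = 0. ✓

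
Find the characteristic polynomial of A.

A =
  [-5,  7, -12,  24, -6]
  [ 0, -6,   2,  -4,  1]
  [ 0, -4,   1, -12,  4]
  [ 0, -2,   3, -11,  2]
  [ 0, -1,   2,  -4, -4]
x^5 + 25*x^4 + 250*x^3 + 1250*x^2 + 3125*x + 3125

Expanding det(x·I − A) (e.g. by cofactor expansion or by noting that A is similar to its Jordan form J, which has the same characteristic polynomial as A) gives
  χ_A(x) = x^5 + 25*x^4 + 250*x^3 + 1250*x^2 + 3125*x + 3125
which factors as (x + 5)^5. The eigenvalues (with algebraic multiplicities) are λ = -5 with multiplicity 5.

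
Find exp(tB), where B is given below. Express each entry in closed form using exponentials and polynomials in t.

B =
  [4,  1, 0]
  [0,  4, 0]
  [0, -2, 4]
e^{tB} =
  [exp(4*t), t*exp(4*t), 0]
  [0, exp(4*t), 0]
  [0, -2*t*exp(4*t), exp(4*t)]

Strategy: write B = P · J · P⁻¹ where J is a Jordan canonical form, so e^{tB} = P · e^{tJ} · P⁻¹, and e^{tJ} can be computed block-by-block.

B has Jordan form
J =
  [4, 1, 0]
  [0, 4, 0]
  [0, 0, 4]
(up to reordering of blocks).

Per-block formulas:
  For a 2×2 Jordan block J_2(4): exp(t · J_2(4)) = e^(4t)·(I + t·N), where N is the 2×2 nilpotent shift.
  For a 1×1 block at λ = 4: exp(t · [4]) = [e^(4t)].

After assembling e^{tJ} and conjugating by P, we get:

e^{tB} =
  [exp(4*t), t*exp(4*t), 0]
  [0, exp(4*t), 0]
  [0, -2*t*exp(4*t), exp(4*t)]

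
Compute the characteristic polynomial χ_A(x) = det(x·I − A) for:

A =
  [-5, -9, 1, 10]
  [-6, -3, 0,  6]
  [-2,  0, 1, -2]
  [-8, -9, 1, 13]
x^4 - 6*x^3 + 54*x - 81

Expanding det(x·I − A) (e.g. by cofactor expansion or by noting that A is similar to its Jordan form J, which has the same characteristic polynomial as A) gives
  χ_A(x) = x^4 - 6*x^3 + 54*x - 81
which factors as (x - 3)^3*(x + 3). The eigenvalues (with algebraic multiplicities) are λ = -3 with multiplicity 1, λ = 3 with multiplicity 3.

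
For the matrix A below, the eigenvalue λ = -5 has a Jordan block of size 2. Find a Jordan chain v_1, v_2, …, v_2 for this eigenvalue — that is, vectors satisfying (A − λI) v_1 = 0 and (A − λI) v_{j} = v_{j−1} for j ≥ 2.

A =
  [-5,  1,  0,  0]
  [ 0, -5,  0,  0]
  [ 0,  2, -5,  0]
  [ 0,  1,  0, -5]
A Jordan chain for λ = -5 of length 2:
v_1 = (1, 0, 2, 1)ᵀ
v_2 = (0, 1, 0, 0)ᵀ

Let N = A − (-5)·I. We want v_2 with N^2 v_2 = 0 but N^1 v_2 ≠ 0; then v_{j-1} := N · v_j for j = 2, …, 2.

Pick v_2 = (0, 1, 0, 0)ᵀ.
Then v_1 = N · v_2 = (1, 0, 2, 1)ᵀ.

Sanity check: (A − (-5)·I) v_1 = (0, 0, 0, 0)ᵀ = 0. ✓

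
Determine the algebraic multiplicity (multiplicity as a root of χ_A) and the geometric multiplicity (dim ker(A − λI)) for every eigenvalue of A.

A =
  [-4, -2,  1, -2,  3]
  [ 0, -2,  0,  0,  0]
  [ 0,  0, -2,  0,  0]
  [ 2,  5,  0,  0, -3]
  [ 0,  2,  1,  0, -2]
λ = -2: alg = 5, geom = 2

Step 1 — factor the characteristic polynomial to read off the algebraic multiplicities:
  χ_A(x) = (x + 2)^5

Step 2 — compute geometric multiplicities via the rank-nullity identity g(λ) = n − rank(A − λI):
  rank(A − (-2)·I) = 3, so dim ker(A − (-2)·I) = n − 3 = 2

Summary:
  λ = -2: algebraic multiplicity = 5, geometric multiplicity = 2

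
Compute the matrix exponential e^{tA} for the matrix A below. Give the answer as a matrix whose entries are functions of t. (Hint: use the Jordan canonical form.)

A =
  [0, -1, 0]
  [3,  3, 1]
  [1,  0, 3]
e^{tA} =
  [t^2*exp(2*t)/2 - 2*t*exp(2*t) + exp(2*t), t^2*exp(2*t)/2 - t*exp(2*t), -t^2*exp(2*t)/2]
  [-t^2*exp(2*t) + 3*t*exp(2*t), -t^2*exp(2*t) + t*exp(2*t) + exp(2*t), t^2*exp(2*t) + t*exp(2*t)]
  [-t^2*exp(2*t)/2 + t*exp(2*t), -t^2*exp(2*t)/2, t^2*exp(2*t)/2 + t*exp(2*t) + exp(2*t)]

Strategy: write A = P · J · P⁻¹ where J is a Jordan canonical form, so e^{tA} = P · e^{tJ} · P⁻¹, and e^{tJ} can be computed block-by-block.

A has Jordan form
J =
  [2, 1, 0]
  [0, 2, 1]
  [0, 0, 2]
(up to reordering of blocks).

Per-block formulas:
  For a 3×3 Jordan block J_3(2): exp(t · J_3(2)) = e^(2t)·(I + t·N + (t^2/2)·N^2), where N is the 3×3 nilpotent shift.

After assembling e^{tJ} and conjugating by P, we get:

e^{tA} =
  [t^2*exp(2*t)/2 - 2*t*exp(2*t) + exp(2*t), t^2*exp(2*t)/2 - t*exp(2*t), -t^2*exp(2*t)/2]
  [-t^2*exp(2*t) + 3*t*exp(2*t), -t^2*exp(2*t) + t*exp(2*t) + exp(2*t), t^2*exp(2*t) + t*exp(2*t)]
  [-t^2*exp(2*t)/2 + t*exp(2*t), -t^2*exp(2*t)/2, t^2*exp(2*t)/2 + t*exp(2*t) + exp(2*t)]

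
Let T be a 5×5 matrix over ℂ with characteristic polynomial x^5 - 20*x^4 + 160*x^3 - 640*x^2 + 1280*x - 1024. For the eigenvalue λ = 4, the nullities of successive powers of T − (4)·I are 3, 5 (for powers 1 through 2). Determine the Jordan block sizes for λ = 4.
Block sizes for λ = 4: [2, 2, 1]

From the dimensions of kernels of powers, the number of Jordan blocks of size at least j is d_j − d_{j−1} where d_j = dim ker(N^j) (with d_0 = 0). Computing the differences gives [3, 2].
The number of blocks of size exactly k is (#blocks of size ≥ k) − (#blocks of size ≥ k + 1), so the partition is: 1 block(s) of size 1, 2 block(s) of size 2.
In nonincreasing order the block sizes are [2, 2, 1].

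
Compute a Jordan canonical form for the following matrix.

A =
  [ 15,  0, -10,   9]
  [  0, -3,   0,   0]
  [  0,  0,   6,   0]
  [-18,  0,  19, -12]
J_1(-3) ⊕ J_1(-3) ⊕ J_2(6)

The characteristic polynomial is
  det(x·I − A) = x^4 - 6*x^3 - 27*x^2 + 108*x + 324 = (x - 6)^2*(x + 3)^2

Eigenvalues and multiplicities (the geometric multiplicity of λ is n − rank(A − λI), which equals the number of Jordan blocks for λ):
  λ = -3: algebraic multiplicity = 2, geometric multiplicity = 2
  λ = 6: algebraic multiplicity = 2, geometric multiplicity = 1

Determining the block sizes for each eigenvalue:
  λ = -3: gm = am = 2, so every block has size 1 → block sizes [1, 1]
  λ = 6: one block (gm = 1), so the single block has size am = 2 → block sizes [2]

Assembling the blocks gives a Jordan form
J =
  [-3,  0, 0, 0]
  [ 0, -3, 0, 0]
  [ 0,  0, 6, 1]
  [ 0,  0, 0, 6]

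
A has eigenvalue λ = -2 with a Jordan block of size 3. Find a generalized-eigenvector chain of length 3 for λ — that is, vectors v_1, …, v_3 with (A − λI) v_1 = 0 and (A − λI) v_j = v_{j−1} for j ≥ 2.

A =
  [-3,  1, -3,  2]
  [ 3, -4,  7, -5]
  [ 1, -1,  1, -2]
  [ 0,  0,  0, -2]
A Jordan chain for λ = -2 of length 3:
v_1 = (1, -2, -1, 0)ᵀ
v_2 = (-1, 3, 1, 0)ᵀ
v_3 = (1, 0, 0, 0)ᵀ

Let N = A − (-2)·I. We want v_3 with N^3 v_3 = 0 but N^2 v_3 ≠ 0; then v_{j-1} := N · v_j for j = 3, …, 2.

Pick v_3 = (1, 0, 0, 0)ᵀ.
Then v_2 = N · v_3 = (-1, 3, 1, 0)ᵀ.
Then v_1 = N · v_2 = (1, -2, -1, 0)ᵀ.

Sanity check: (A − (-2)·I) v_1 = (0, 0, 0, 0)ᵀ = 0. ✓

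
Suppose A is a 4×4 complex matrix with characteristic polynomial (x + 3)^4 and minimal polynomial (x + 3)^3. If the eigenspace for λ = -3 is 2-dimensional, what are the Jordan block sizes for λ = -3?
Block sizes for λ = -3: [3, 1]

Step 1 — from the characteristic polynomial, algebraic multiplicity of λ = -3 is 4. From dim ker(A − (-3)·I) = 2, there are exactly 2 Jordan blocks for λ = -3.
Step 2 — from the minimal polynomial, the factor (x + 3)^3 tells us the largest block for λ = -3 has size 3.
Step 3 — with total size 4, 2 blocks, and largest block 3, the block sizes (in nonincreasing order) are [3, 1].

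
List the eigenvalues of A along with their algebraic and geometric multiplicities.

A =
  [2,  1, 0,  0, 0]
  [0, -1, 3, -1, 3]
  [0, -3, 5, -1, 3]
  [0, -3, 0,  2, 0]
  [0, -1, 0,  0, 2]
λ = 2: alg = 5, geom = 3

Step 1 — factor the characteristic polynomial to read off the algebraic multiplicities:
  χ_A(x) = (x - 2)^5

Step 2 — compute geometric multiplicities via the rank-nullity identity g(λ) = n − rank(A − λI):
  rank(A − (2)·I) = 2, so dim ker(A − (2)·I) = n − 2 = 3

Summary:
  λ = 2: algebraic multiplicity = 5, geometric multiplicity = 3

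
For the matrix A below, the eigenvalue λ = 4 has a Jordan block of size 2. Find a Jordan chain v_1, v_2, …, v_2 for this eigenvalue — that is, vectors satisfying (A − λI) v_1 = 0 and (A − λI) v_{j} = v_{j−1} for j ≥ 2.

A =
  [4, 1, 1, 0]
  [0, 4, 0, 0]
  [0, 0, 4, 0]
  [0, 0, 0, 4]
A Jordan chain for λ = 4 of length 2:
v_1 = (1, 0, 0, 0)ᵀ
v_2 = (0, 1, 0, 0)ᵀ

Let N = A − (4)·I. We want v_2 with N^2 v_2 = 0 but N^1 v_2 ≠ 0; then v_{j-1} := N · v_j for j = 2, …, 2.

Pick v_2 = (0, 1, 0, 0)ᵀ.
Then v_1 = N · v_2 = (1, 0, 0, 0)ᵀ.

Sanity check: (A − (4)·I) v_1 = (0, 0, 0, 0)ᵀ = 0. ✓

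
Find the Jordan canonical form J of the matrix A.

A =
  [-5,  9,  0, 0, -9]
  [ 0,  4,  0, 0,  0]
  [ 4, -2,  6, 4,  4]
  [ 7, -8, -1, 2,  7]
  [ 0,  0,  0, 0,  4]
J_1(-5) ⊕ J_2(4) ⊕ J_1(4) ⊕ J_1(4)

The characteristic polynomial is
  det(x·I − A) = x^5 - 11*x^4 + 16*x^3 + 224*x^2 - 1024*x + 1280 = (x - 4)^4*(x + 5)

Eigenvalues and multiplicities (the geometric multiplicity of λ is n − rank(A − λI), which equals the number of Jordan blocks for λ):
  λ = -5: algebraic multiplicity = 1, geometric multiplicity = 1
  λ = 4: algebraic multiplicity = 4, geometric multiplicity = 3

Determining the block sizes for each eigenvalue:
  λ = -5: one block (gm = 1), so the single block has size am = 1 → block sizes [1]
  λ = 4: 3 blocks summing to 4 forces exactly one block of size 2 and the rest size 1 → block sizes [2, 1, 1]

Assembling the blocks gives a Jordan form
J =
  [-5, 0, 0, 0, 0]
  [ 0, 4, 1, 0, 0]
  [ 0, 0, 4, 0, 0]
  [ 0, 0, 0, 4, 0]
  [ 0, 0, 0, 0, 4]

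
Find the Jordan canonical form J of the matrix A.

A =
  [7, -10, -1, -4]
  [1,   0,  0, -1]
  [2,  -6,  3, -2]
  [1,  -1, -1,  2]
J_2(3) ⊕ J_2(3)

The characteristic polynomial is
  det(x·I − A) = x^4 - 12*x^3 + 54*x^2 - 108*x + 81 = (x - 3)^4

Eigenvalues and multiplicities (the geometric multiplicity of λ is n − rank(A − λI), which equals the number of Jordan blocks for λ):
  λ = 3: algebraic multiplicity = 4, geometric multiplicity = 2

Determining the block sizes for each eigenvalue:
  λ = 3: with am = 4 and gm = 2, the partition is not yet determined (e.g. several partitions of 4 into 2 parts exist). Let N = A − (3)·I. Computing rank(N^1) = 2, rank(N^2) = 0; the number of blocks of size ≥ j is rank(N^{j−1}) − rank(N^j), giving [2, 2]. So we have 2 block(s) of size 2 → block sizes [2, 2]

Assembling the blocks gives a Jordan form
J =
  [3, 1, 0, 0]
  [0, 3, 0, 0]
  [0, 0, 3, 1]
  [0, 0, 0, 3]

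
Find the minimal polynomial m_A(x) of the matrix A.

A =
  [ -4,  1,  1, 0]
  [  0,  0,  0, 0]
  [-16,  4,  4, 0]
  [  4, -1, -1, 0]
x^2

The characteristic polynomial is χ_A(x) = x^4, so the eigenvalues are known. The minimal polynomial is
  m_A(x) = Π_λ (x − λ)^{k_λ}
where k_λ is the size of the *largest* Jordan block for λ (equivalently, the smallest k with (A − λI)^k v = 0 for every generalised eigenvector v of λ).

  λ = 0: largest Jordan block has size 2, contributing (x − 0)^2

So m_A(x) = x^2 = x^2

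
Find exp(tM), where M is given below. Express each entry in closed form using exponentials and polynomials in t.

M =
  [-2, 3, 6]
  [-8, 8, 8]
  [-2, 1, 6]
e^{tM} =
  [-6*t*exp(4*t) + exp(4*t), 3*t*exp(4*t), 6*t*exp(4*t)]
  [-8*t*exp(4*t), 4*t*exp(4*t) + exp(4*t), 8*t*exp(4*t)]
  [-2*t*exp(4*t), t*exp(4*t), 2*t*exp(4*t) + exp(4*t)]

Strategy: write M = P · J · P⁻¹ where J is a Jordan canonical form, so e^{tM} = P · e^{tJ} · P⁻¹, and e^{tJ} can be computed block-by-block.

M has Jordan form
J =
  [4, 1, 0]
  [0, 4, 0]
  [0, 0, 4]
(up to reordering of blocks).

Per-block formulas:
  For a 2×2 Jordan block J_2(4): exp(t · J_2(4)) = e^(4t)·(I + t·N), where N is the 2×2 nilpotent shift.
  For a 1×1 block at λ = 4: exp(t · [4]) = [e^(4t)].

After assembling e^{tJ} and conjugating by P, we get:

e^{tM} =
  [-6*t*exp(4*t) + exp(4*t), 3*t*exp(4*t), 6*t*exp(4*t)]
  [-8*t*exp(4*t), 4*t*exp(4*t) + exp(4*t), 8*t*exp(4*t)]
  [-2*t*exp(4*t), t*exp(4*t), 2*t*exp(4*t) + exp(4*t)]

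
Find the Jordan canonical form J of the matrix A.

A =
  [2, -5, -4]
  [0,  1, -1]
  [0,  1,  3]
J_3(2)

The characteristic polynomial is
  det(x·I − A) = x^3 - 6*x^2 + 12*x - 8 = (x - 2)^3

Eigenvalues and multiplicities (the geometric multiplicity of λ is n − rank(A − λI), which equals the number of Jordan blocks for λ):
  λ = 2: algebraic multiplicity = 3, geometric multiplicity = 1

Determining the block sizes for each eigenvalue:
  λ = 2: one block (gm = 1), so the single block has size am = 3 → block sizes [3]

Assembling the blocks gives a Jordan form
J =
  [2, 1, 0]
  [0, 2, 1]
  [0, 0, 2]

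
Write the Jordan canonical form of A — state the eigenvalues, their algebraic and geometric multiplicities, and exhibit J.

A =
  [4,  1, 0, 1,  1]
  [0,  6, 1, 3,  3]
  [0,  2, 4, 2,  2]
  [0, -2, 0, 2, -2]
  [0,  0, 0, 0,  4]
J_3(4) ⊕ J_1(4) ⊕ J_1(4)

The characteristic polynomial is
  det(x·I − A) = x^5 - 20*x^4 + 160*x^3 - 640*x^2 + 1280*x - 1024 = (x - 4)^5

Eigenvalues and multiplicities (the geometric multiplicity of λ is n − rank(A − λI), which equals the number of Jordan blocks for λ):
  λ = 4: algebraic multiplicity = 5, geometric multiplicity = 3

Determining the block sizes for each eigenvalue:
  λ = 4: with am = 5 and gm = 3, the partition is not yet determined (e.g. several partitions of 5 into 3 parts exist). Let N = A − (4)·I. Computing rank(N^1) = 2, rank(N^2) = 1, rank(N^3) = 0; the number of blocks of size ≥ j is rank(N^{j−1}) − rank(N^j), giving [3, 1, 1]. So we have 1 block(s) of size 3, 2 block(s) of size 1 → block sizes [3, 1, 1]

Assembling the blocks gives a Jordan form
J =
  [4, 1, 0, 0, 0]
  [0, 4, 1, 0, 0]
  [0, 0, 4, 0, 0]
  [0, 0, 0, 4, 0]
  [0, 0, 0, 0, 4]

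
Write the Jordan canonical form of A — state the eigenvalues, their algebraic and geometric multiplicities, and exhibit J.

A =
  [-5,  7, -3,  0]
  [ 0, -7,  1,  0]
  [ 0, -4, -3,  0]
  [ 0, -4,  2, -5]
J_3(-5) ⊕ J_1(-5)

The characteristic polynomial is
  det(x·I − A) = x^4 + 20*x^3 + 150*x^2 + 500*x + 625 = (x + 5)^4

Eigenvalues and multiplicities (the geometric multiplicity of λ is n − rank(A − λI), which equals the number of Jordan blocks for λ):
  λ = -5: algebraic multiplicity = 4, geometric multiplicity = 2

Determining the block sizes for each eigenvalue:
  λ = -5: with am = 4 and gm = 2, the partition is not yet determined (e.g. several partitions of 4 into 2 parts exist). Let N = A − (-5)·I. Computing rank(N^1) = 2, rank(N^2) = 1, rank(N^3) = 0; the number of blocks of size ≥ j is rank(N^{j−1}) − rank(N^j), giving [2, 1, 1]. So we have 1 block(s) of size 3, 1 block(s) of size 1 → block sizes [3, 1]

Assembling the blocks gives a Jordan form
J =
  [-5,  1,  0,  0]
  [ 0, -5,  1,  0]
  [ 0,  0, -5,  0]
  [ 0,  0,  0, -5]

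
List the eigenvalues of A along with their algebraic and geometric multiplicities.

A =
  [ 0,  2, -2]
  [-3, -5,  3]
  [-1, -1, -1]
λ = -2: alg = 3, geom = 2

Step 1 — factor the characteristic polynomial to read off the algebraic multiplicities:
  χ_A(x) = (x + 2)^3

Step 2 — compute geometric multiplicities via the rank-nullity identity g(λ) = n − rank(A − λI):
  rank(A − (-2)·I) = 1, so dim ker(A − (-2)·I) = n − 1 = 2

Summary:
  λ = -2: algebraic multiplicity = 3, geometric multiplicity = 2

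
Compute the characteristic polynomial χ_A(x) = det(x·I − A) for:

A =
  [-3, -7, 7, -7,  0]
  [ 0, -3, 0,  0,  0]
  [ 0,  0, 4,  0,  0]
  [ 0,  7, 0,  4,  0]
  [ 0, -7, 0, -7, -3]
x^5 + x^4 - 29*x^3 - 45*x^2 + 216*x + 432

Expanding det(x·I − A) (e.g. by cofactor expansion or by noting that A is similar to its Jordan form J, which has the same characteristic polynomial as A) gives
  χ_A(x) = x^5 + x^4 - 29*x^3 - 45*x^2 + 216*x + 432
which factors as (x - 4)^2*(x + 3)^3. The eigenvalues (with algebraic multiplicities) are λ = -3 with multiplicity 3, λ = 4 with multiplicity 2.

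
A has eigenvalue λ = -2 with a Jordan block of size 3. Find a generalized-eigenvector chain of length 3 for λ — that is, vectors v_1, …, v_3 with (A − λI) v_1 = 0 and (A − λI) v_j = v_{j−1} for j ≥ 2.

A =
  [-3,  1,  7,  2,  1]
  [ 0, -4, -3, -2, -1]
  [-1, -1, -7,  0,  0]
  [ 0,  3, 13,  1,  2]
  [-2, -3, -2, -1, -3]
A Jordan chain for λ = -2 of length 3:
v_1 = (-1, 1, 0, -1, 0)ᵀ
v_2 = (-2, 2, 0, -3, 1)ᵀ
v_3 = (1, -1, 0, 0, 0)ᵀ

Let N = A − (-2)·I. We want v_3 with N^3 v_3 = 0 but N^2 v_3 ≠ 0; then v_{j-1} := N · v_j for j = 3, …, 2.

Pick v_3 = (1, -1, 0, 0, 0)ᵀ.
Then v_2 = N · v_3 = (-2, 2, 0, -3, 1)ᵀ.
Then v_1 = N · v_2 = (-1, 1, 0, -1, 0)ᵀ.

Sanity check: (A − (-2)·I) v_1 = (0, 0, 0, 0, 0)ᵀ = 0. ✓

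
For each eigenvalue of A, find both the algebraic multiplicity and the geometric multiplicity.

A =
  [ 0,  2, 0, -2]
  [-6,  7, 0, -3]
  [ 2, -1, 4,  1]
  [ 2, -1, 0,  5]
λ = 4: alg = 4, geom = 3

Step 1 — factor the characteristic polynomial to read off the algebraic multiplicities:
  χ_A(x) = (x - 4)^4

Step 2 — compute geometric multiplicities via the rank-nullity identity g(λ) = n − rank(A − λI):
  rank(A − (4)·I) = 1, so dim ker(A − (4)·I) = n − 1 = 3

Summary:
  λ = 4: algebraic multiplicity = 4, geometric multiplicity = 3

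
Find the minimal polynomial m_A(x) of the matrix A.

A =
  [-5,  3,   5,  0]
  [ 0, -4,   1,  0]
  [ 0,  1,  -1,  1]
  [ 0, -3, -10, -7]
x^4 + 17*x^3 + 108*x^2 + 304*x + 320

The characteristic polynomial is χ_A(x) = (x + 4)^3*(x + 5), so the eigenvalues are known. The minimal polynomial is
  m_A(x) = Π_λ (x − λ)^{k_λ}
where k_λ is the size of the *largest* Jordan block for λ (equivalently, the smallest k with (A − λI)^k v = 0 for every generalised eigenvector v of λ).

  λ = -5: largest Jordan block has size 1, contributing (x + 5)
  λ = -4: largest Jordan block has size 3, contributing (x + 4)^3

So m_A(x) = (x + 4)^3*(x + 5) = x^4 + 17*x^3 + 108*x^2 + 304*x + 320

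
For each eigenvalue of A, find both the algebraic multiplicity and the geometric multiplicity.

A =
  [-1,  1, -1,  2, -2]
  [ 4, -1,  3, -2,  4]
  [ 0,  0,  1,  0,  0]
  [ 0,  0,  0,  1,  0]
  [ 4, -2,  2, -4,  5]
λ = 1: alg = 5, geom = 3

Step 1 — factor the characteristic polynomial to read off the algebraic multiplicities:
  χ_A(x) = (x - 1)^5

Step 2 — compute geometric multiplicities via the rank-nullity identity g(λ) = n − rank(A − λI):
  rank(A − (1)·I) = 2, so dim ker(A − (1)·I) = n − 2 = 3

Summary:
  λ = 1: algebraic multiplicity = 5, geometric multiplicity = 3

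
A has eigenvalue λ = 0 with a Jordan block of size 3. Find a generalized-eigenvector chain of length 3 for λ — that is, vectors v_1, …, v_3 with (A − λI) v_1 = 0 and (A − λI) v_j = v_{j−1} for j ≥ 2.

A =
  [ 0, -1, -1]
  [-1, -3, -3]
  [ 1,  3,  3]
A Jordan chain for λ = 0 of length 3:
v_1 = (0, 1, -1)ᵀ
v_2 = (-1, -3, 3)ᵀ
v_3 = (0, 1, 0)ᵀ

Let N = A − (0)·I. We want v_3 with N^3 v_3 = 0 but N^2 v_3 ≠ 0; then v_{j-1} := N · v_j for j = 3, …, 2.

Pick v_3 = (0, 1, 0)ᵀ.
Then v_2 = N · v_3 = (-1, -3, 3)ᵀ.
Then v_1 = N · v_2 = (0, 1, -1)ᵀ.

Sanity check: (A − (0)·I) v_1 = (0, 0, 0)ᵀ = 0. ✓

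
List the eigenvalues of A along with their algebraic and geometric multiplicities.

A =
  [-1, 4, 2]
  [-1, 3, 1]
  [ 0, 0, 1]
λ = 1: alg = 3, geom = 2

Step 1 — factor the characteristic polynomial to read off the algebraic multiplicities:
  χ_A(x) = (x - 1)^3

Step 2 — compute geometric multiplicities via the rank-nullity identity g(λ) = n − rank(A − λI):
  rank(A − (1)·I) = 1, so dim ker(A − (1)·I) = n − 1 = 2

Summary:
  λ = 1: algebraic multiplicity = 3, geometric multiplicity = 2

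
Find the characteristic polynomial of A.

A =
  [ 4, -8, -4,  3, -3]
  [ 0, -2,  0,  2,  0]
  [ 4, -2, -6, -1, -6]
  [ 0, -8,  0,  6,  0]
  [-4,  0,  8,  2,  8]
x^5 - 10*x^4 + 40*x^3 - 80*x^2 + 80*x - 32

Expanding det(x·I − A) (e.g. by cofactor expansion or by noting that A is similar to its Jordan form J, which has the same characteristic polynomial as A) gives
  χ_A(x) = x^5 - 10*x^4 + 40*x^3 - 80*x^2 + 80*x - 32
which factors as (x - 2)^5. The eigenvalues (with algebraic multiplicities) are λ = 2 with multiplicity 5.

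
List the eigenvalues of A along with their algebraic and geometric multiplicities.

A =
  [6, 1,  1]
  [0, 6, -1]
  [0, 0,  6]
λ = 6: alg = 3, geom = 1

Step 1 — factor the characteristic polynomial to read off the algebraic multiplicities:
  χ_A(x) = (x - 6)^3

Step 2 — compute geometric multiplicities via the rank-nullity identity g(λ) = n − rank(A − λI):
  rank(A − (6)·I) = 2, so dim ker(A − (6)·I) = n − 2 = 1

Summary:
  λ = 6: algebraic multiplicity = 3, geometric multiplicity = 1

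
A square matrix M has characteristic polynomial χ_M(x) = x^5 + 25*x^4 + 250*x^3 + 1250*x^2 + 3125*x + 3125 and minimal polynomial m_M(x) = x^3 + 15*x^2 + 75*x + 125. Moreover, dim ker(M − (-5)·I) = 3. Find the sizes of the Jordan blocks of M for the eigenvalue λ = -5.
Block sizes for λ = -5: [3, 1, 1]

Step 1 — from the characteristic polynomial, algebraic multiplicity of λ = -5 is 5. From dim ker(M − (-5)·I) = 3, there are exactly 3 Jordan blocks for λ = -5.
Step 2 — from the minimal polynomial, the factor (x + 5)^3 tells us the largest block for λ = -5 has size 3.
Step 3 — with total size 5, 3 blocks, and largest block 3, the block sizes (in nonincreasing order) are [3, 1, 1].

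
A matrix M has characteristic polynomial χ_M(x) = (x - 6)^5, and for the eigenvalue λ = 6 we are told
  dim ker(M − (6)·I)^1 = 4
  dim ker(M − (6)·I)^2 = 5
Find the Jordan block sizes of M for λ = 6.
Block sizes for λ = 6: [2, 1, 1, 1]

From the dimensions of kernels of powers, the number of Jordan blocks of size at least j is d_j − d_{j−1} where d_j = dim ker(N^j) (with d_0 = 0). Computing the differences gives [4, 1].
The number of blocks of size exactly k is (#blocks of size ≥ k) − (#blocks of size ≥ k + 1), so the partition is: 3 block(s) of size 1, 1 block(s) of size 2.
In nonincreasing order the block sizes are [2, 1, 1, 1].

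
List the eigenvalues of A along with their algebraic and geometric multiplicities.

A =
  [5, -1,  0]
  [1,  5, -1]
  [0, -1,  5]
λ = 5: alg = 3, geom = 1

Step 1 — factor the characteristic polynomial to read off the algebraic multiplicities:
  χ_A(x) = (x - 5)^3

Step 2 — compute geometric multiplicities via the rank-nullity identity g(λ) = n − rank(A − λI):
  rank(A − (5)·I) = 2, so dim ker(A − (5)·I) = n − 2 = 1

Summary:
  λ = 5: algebraic multiplicity = 3, geometric multiplicity = 1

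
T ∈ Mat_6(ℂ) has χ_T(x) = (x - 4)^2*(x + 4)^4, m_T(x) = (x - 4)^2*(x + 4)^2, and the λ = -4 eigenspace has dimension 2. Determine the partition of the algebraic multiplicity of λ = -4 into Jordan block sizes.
Block sizes for λ = -4: [2, 2]

Step 1 — from the characteristic polynomial, algebraic multiplicity of λ = -4 is 4. From dim ker(T − (-4)·I) = 2, there are exactly 2 Jordan blocks for λ = -4.
Step 2 — from the minimal polynomial, the factor (x + 4)^2 tells us the largest block for λ = -4 has size 2.
Step 3 — with total size 4, 2 blocks, and largest block 2, the block sizes (in nonincreasing order) are [2, 2].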